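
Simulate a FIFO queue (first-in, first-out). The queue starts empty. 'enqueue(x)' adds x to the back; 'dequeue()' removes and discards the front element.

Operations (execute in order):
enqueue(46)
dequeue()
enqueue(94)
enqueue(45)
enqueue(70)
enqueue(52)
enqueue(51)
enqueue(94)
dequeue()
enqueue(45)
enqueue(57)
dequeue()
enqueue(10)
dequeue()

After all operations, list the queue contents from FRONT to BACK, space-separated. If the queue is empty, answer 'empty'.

Answer: 52 51 94 45 57 10

Derivation:
enqueue(46): [46]
dequeue(): []
enqueue(94): [94]
enqueue(45): [94, 45]
enqueue(70): [94, 45, 70]
enqueue(52): [94, 45, 70, 52]
enqueue(51): [94, 45, 70, 52, 51]
enqueue(94): [94, 45, 70, 52, 51, 94]
dequeue(): [45, 70, 52, 51, 94]
enqueue(45): [45, 70, 52, 51, 94, 45]
enqueue(57): [45, 70, 52, 51, 94, 45, 57]
dequeue(): [70, 52, 51, 94, 45, 57]
enqueue(10): [70, 52, 51, 94, 45, 57, 10]
dequeue(): [52, 51, 94, 45, 57, 10]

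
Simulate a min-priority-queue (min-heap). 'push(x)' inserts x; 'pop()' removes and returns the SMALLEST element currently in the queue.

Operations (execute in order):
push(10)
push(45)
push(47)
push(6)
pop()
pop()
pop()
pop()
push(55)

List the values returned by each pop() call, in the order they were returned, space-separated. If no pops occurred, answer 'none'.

Answer: 6 10 45 47

Derivation:
push(10): heap contents = [10]
push(45): heap contents = [10, 45]
push(47): heap contents = [10, 45, 47]
push(6): heap contents = [6, 10, 45, 47]
pop() → 6: heap contents = [10, 45, 47]
pop() → 10: heap contents = [45, 47]
pop() → 45: heap contents = [47]
pop() → 47: heap contents = []
push(55): heap contents = [55]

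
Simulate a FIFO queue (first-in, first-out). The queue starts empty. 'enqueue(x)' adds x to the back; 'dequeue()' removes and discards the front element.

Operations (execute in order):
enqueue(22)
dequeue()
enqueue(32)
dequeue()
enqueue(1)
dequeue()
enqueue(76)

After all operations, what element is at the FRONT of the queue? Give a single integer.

enqueue(22): queue = [22]
dequeue(): queue = []
enqueue(32): queue = [32]
dequeue(): queue = []
enqueue(1): queue = [1]
dequeue(): queue = []
enqueue(76): queue = [76]

Answer: 76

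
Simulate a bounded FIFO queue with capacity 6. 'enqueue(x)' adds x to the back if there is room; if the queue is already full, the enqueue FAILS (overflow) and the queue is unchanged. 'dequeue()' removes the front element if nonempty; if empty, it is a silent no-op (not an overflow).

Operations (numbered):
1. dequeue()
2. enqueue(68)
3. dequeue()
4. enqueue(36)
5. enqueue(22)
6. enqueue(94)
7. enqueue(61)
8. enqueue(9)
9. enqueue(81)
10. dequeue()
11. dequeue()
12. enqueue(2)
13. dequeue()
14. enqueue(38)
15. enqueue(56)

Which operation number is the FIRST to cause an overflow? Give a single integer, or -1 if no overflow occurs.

1. dequeue(): empty, no-op, size=0
2. enqueue(68): size=1
3. dequeue(): size=0
4. enqueue(36): size=1
5. enqueue(22): size=2
6. enqueue(94): size=3
7. enqueue(61): size=4
8. enqueue(9): size=5
9. enqueue(81): size=6
10. dequeue(): size=5
11. dequeue(): size=4
12. enqueue(2): size=5
13. dequeue(): size=4
14. enqueue(38): size=5
15. enqueue(56): size=6

Answer: -1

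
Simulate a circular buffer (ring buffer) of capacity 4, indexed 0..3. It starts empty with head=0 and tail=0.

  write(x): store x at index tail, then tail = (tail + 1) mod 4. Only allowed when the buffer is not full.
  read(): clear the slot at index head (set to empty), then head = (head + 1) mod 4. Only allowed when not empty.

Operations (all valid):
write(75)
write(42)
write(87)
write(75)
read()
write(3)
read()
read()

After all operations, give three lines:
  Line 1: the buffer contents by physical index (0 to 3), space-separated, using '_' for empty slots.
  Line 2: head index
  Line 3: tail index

write(75): buf=[75 _ _ _], head=0, tail=1, size=1
write(42): buf=[75 42 _ _], head=0, tail=2, size=2
write(87): buf=[75 42 87 _], head=0, tail=3, size=3
write(75): buf=[75 42 87 75], head=0, tail=0, size=4
read(): buf=[_ 42 87 75], head=1, tail=0, size=3
write(3): buf=[3 42 87 75], head=1, tail=1, size=4
read(): buf=[3 _ 87 75], head=2, tail=1, size=3
read(): buf=[3 _ _ 75], head=3, tail=1, size=2

Answer: 3 _ _ 75
3
1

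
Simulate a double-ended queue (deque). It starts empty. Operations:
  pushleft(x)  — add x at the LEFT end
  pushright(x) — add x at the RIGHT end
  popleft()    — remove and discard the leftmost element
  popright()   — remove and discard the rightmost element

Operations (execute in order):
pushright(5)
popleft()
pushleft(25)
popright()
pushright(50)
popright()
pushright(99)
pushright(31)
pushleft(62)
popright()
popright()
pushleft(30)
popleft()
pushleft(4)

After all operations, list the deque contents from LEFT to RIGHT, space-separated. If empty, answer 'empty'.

Answer: 4 62

Derivation:
pushright(5): [5]
popleft(): []
pushleft(25): [25]
popright(): []
pushright(50): [50]
popright(): []
pushright(99): [99]
pushright(31): [99, 31]
pushleft(62): [62, 99, 31]
popright(): [62, 99]
popright(): [62]
pushleft(30): [30, 62]
popleft(): [62]
pushleft(4): [4, 62]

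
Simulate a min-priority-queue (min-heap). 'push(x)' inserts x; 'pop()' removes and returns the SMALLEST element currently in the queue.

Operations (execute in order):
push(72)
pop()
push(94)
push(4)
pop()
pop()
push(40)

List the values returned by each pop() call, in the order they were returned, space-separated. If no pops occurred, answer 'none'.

Answer: 72 4 94

Derivation:
push(72): heap contents = [72]
pop() → 72: heap contents = []
push(94): heap contents = [94]
push(4): heap contents = [4, 94]
pop() → 4: heap contents = [94]
pop() → 94: heap contents = []
push(40): heap contents = [40]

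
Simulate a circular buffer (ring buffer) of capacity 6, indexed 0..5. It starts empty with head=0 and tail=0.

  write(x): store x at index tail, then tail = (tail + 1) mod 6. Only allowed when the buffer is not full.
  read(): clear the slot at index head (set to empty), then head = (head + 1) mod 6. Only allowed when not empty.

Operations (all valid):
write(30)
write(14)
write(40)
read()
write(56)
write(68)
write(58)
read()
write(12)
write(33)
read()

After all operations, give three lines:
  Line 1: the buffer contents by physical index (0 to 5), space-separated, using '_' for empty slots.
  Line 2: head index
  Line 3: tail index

write(30): buf=[30 _ _ _ _ _], head=0, tail=1, size=1
write(14): buf=[30 14 _ _ _ _], head=0, tail=2, size=2
write(40): buf=[30 14 40 _ _ _], head=0, tail=3, size=3
read(): buf=[_ 14 40 _ _ _], head=1, tail=3, size=2
write(56): buf=[_ 14 40 56 _ _], head=1, tail=4, size=3
write(68): buf=[_ 14 40 56 68 _], head=1, tail=5, size=4
write(58): buf=[_ 14 40 56 68 58], head=1, tail=0, size=5
read(): buf=[_ _ 40 56 68 58], head=2, tail=0, size=4
write(12): buf=[12 _ 40 56 68 58], head=2, tail=1, size=5
write(33): buf=[12 33 40 56 68 58], head=2, tail=2, size=6
read(): buf=[12 33 _ 56 68 58], head=3, tail=2, size=5

Answer: 12 33 _ 56 68 58
3
2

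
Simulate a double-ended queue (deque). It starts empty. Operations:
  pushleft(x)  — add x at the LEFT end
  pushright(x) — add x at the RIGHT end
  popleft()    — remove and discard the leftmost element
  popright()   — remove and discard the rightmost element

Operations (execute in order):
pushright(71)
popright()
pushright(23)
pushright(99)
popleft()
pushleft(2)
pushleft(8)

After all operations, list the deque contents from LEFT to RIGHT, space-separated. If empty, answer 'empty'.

Answer: 8 2 99

Derivation:
pushright(71): [71]
popright(): []
pushright(23): [23]
pushright(99): [23, 99]
popleft(): [99]
pushleft(2): [2, 99]
pushleft(8): [8, 2, 99]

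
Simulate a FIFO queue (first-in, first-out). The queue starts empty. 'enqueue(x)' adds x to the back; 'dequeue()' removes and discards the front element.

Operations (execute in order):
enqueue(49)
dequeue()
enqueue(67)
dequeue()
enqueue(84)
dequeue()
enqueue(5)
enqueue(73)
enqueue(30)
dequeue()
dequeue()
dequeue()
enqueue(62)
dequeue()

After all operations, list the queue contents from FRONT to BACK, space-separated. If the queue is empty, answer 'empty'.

Answer: empty

Derivation:
enqueue(49): [49]
dequeue(): []
enqueue(67): [67]
dequeue(): []
enqueue(84): [84]
dequeue(): []
enqueue(5): [5]
enqueue(73): [5, 73]
enqueue(30): [5, 73, 30]
dequeue(): [73, 30]
dequeue(): [30]
dequeue(): []
enqueue(62): [62]
dequeue(): []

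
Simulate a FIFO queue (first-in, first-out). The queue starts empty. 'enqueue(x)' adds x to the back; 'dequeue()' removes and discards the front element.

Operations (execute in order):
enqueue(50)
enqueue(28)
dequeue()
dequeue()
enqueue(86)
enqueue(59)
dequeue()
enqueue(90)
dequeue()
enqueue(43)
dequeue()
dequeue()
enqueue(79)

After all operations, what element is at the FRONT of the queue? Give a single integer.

Answer: 79

Derivation:
enqueue(50): queue = [50]
enqueue(28): queue = [50, 28]
dequeue(): queue = [28]
dequeue(): queue = []
enqueue(86): queue = [86]
enqueue(59): queue = [86, 59]
dequeue(): queue = [59]
enqueue(90): queue = [59, 90]
dequeue(): queue = [90]
enqueue(43): queue = [90, 43]
dequeue(): queue = [43]
dequeue(): queue = []
enqueue(79): queue = [79]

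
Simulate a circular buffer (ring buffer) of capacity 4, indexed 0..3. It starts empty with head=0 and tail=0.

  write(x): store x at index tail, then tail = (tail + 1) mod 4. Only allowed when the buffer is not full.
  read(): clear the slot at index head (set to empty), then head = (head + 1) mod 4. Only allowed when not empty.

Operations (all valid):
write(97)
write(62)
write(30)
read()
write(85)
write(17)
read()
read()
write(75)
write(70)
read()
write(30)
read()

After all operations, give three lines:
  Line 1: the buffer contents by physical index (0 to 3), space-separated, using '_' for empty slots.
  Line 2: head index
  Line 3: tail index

write(97): buf=[97 _ _ _], head=0, tail=1, size=1
write(62): buf=[97 62 _ _], head=0, tail=2, size=2
write(30): buf=[97 62 30 _], head=0, tail=3, size=3
read(): buf=[_ 62 30 _], head=1, tail=3, size=2
write(85): buf=[_ 62 30 85], head=1, tail=0, size=3
write(17): buf=[17 62 30 85], head=1, tail=1, size=4
read(): buf=[17 _ 30 85], head=2, tail=1, size=3
read(): buf=[17 _ _ 85], head=3, tail=1, size=2
write(75): buf=[17 75 _ 85], head=3, tail=2, size=3
write(70): buf=[17 75 70 85], head=3, tail=3, size=4
read(): buf=[17 75 70 _], head=0, tail=3, size=3
write(30): buf=[17 75 70 30], head=0, tail=0, size=4
read(): buf=[_ 75 70 30], head=1, tail=0, size=3

Answer: _ 75 70 30
1
0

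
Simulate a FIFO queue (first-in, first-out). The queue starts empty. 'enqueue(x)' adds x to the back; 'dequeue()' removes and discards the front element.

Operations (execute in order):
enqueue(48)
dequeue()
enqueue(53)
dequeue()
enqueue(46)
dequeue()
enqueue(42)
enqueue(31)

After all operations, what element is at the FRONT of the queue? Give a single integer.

Answer: 42

Derivation:
enqueue(48): queue = [48]
dequeue(): queue = []
enqueue(53): queue = [53]
dequeue(): queue = []
enqueue(46): queue = [46]
dequeue(): queue = []
enqueue(42): queue = [42]
enqueue(31): queue = [42, 31]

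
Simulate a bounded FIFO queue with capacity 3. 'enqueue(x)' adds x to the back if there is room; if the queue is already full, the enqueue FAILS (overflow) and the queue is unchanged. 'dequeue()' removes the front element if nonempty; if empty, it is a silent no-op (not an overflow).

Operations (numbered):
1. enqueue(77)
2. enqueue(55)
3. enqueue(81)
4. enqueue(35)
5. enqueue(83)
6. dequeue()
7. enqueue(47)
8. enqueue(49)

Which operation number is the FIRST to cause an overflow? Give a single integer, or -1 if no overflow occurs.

1. enqueue(77): size=1
2. enqueue(55): size=2
3. enqueue(81): size=3
4. enqueue(35): size=3=cap → OVERFLOW (fail)
5. enqueue(83): size=3=cap → OVERFLOW (fail)
6. dequeue(): size=2
7. enqueue(47): size=3
8. enqueue(49): size=3=cap → OVERFLOW (fail)

Answer: 4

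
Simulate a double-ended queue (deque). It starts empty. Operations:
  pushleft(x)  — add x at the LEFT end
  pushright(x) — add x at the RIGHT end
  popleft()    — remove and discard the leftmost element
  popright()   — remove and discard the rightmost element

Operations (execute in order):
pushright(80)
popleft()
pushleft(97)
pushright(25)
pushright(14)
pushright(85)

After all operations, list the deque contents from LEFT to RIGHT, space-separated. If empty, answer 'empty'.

pushright(80): [80]
popleft(): []
pushleft(97): [97]
pushright(25): [97, 25]
pushright(14): [97, 25, 14]
pushright(85): [97, 25, 14, 85]

Answer: 97 25 14 85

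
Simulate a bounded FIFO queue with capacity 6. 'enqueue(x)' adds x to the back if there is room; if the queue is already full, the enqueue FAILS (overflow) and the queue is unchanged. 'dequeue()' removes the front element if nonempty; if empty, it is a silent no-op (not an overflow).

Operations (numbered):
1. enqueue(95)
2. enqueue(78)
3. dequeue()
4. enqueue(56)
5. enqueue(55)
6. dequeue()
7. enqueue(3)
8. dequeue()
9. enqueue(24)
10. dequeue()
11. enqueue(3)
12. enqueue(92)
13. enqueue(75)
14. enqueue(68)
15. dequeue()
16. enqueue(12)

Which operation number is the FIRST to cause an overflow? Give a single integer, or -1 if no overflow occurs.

Answer: -1

Derivation:
1. enqueue(95): size=1
2. enqueue(78): size=2
3. dequeue(): size=1
4. enqueue(56): size=2
5. enqueue(55): size=3
6. dequeue(): size=2
7. enqueue(3): size=3
8. dequeue(): size=2
9. enqueue(24): size=3
10. dequeue(): size=2
11. enqueue(3): size=3
12. enqueue(92): size=4
13. enqueue(75): size=5
14. enqueue(68): size=6
15. dequeue(): size=5
16. enqueue(12): size=6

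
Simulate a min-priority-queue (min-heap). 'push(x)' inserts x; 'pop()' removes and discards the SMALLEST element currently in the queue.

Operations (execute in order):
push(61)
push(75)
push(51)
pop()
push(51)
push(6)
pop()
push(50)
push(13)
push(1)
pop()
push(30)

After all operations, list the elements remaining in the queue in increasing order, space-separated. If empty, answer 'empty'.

push(61): heap contents = [61]
push(75): heap contents = [61, 75]
push(51): heap contents = [51, 61, 75]
pop() → 51: heap contents = [61, 75]
push(51): heap contents = [51, 61, 75]
push(6): heap contents = [6, 51, 61, 75]
pop() → 6: heap contents = [51, 61, 75]
push(50): heap contents = [50, 51, 61, 75]
push(13): heap contents = [13, 50, 51, 61, 75]
push(1): heap contents = [1, 13, 50, 51, 61, 75]
pop() → 1: heap contents = [13, 50, 51, 61, 75]
push(30): heap contents = [13, 30, 50, 51, 61, 75]

Answer: 13 30 50 51 61 75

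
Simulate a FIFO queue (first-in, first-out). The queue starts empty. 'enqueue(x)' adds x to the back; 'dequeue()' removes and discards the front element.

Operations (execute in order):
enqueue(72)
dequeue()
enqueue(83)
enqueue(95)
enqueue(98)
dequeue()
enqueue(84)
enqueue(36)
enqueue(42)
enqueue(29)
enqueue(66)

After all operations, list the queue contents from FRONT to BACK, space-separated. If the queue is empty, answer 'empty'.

enqueue(72): [72]
dequeue(): []
enqueue(83): [83]
enqueue(95): [83, 95]
enqueue(98): [83, 95, 98]
dequeue(): [95, 98]
enqueue(84): [95, 98, 84]
enqueue(36): [95, 98, 84, 36]
enqueue(42): [95, 98, 84, 36, 42]
enqueue(29): [95, 98, 84, 36, 42, 29]
enqueue(66): [95, 98, 84, 36, 42, 29, 66]

Answer: 95 98 84 36 42 29 66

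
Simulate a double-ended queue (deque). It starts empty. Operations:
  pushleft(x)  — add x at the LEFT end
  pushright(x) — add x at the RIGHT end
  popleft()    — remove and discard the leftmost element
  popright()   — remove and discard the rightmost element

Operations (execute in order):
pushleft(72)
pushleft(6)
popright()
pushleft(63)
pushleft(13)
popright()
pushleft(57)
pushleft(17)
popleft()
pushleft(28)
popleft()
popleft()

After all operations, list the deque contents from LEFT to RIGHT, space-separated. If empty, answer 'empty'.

pushleft(72): [72]
pushleft(6): [6, 72]
popright(): [6]
pushleft(63): [63, 6]
pushleft(13): [13, 63, 6]
popright(): [13, 63]
pushleft(57): [57, 13, 63]
pushleft(17): [17, 57, 13, 63]
popleft(): [57, 13, 63]
pushleft(28): [28, 57, 13, 63]
popleft(): [57, 13, 63]
popleft(): [13, 63]

Answer: 13 63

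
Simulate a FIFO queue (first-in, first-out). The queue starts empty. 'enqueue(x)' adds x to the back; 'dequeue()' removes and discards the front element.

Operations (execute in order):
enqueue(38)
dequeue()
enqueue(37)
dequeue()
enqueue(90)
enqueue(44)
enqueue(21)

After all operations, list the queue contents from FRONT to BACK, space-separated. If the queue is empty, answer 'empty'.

enqueue(38): [38]
dequeue(): []
enqueue(37): [37]
dequeue(): []
enqueue(90): [90]
enqueue(44): [90, 44]
enqueue(21): [90, 44, 21]

Answer: 90 44 21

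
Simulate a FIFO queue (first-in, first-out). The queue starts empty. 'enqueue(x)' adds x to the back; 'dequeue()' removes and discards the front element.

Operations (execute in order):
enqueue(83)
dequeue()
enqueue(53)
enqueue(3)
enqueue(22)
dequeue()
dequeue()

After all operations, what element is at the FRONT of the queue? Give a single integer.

enqueue(83): queue = [83]
dequeue(): queue = []
enqueue(53): queue = [53]
enqueue(3): queue = [53, 3]
enqueue(22): queue = [53, 3, 22]
dequeue(): queue = [3, 22]
dequeue(): queue = [22]

Answer: 22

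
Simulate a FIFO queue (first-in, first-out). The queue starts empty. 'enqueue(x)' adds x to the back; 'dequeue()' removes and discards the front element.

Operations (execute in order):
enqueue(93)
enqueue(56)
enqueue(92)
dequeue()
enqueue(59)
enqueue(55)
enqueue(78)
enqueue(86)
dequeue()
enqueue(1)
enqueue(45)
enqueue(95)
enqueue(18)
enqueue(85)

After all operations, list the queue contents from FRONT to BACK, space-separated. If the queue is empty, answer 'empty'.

Answer: 92 59 55 78 86 1 45 95 18 85

Derivation:
enqueue(93): [93]
enqueue(56): [93, 56]
enqueue(92): [93, 56, 92]
dequeue(): [56, 92]
enqueue(59): [56, 92, 59]
enqueue(55): [56, 92, 59, 55]
enqueue(78): [56, 92, 59, 55, 78]
enqueue(86): [56, 92, 59, 55, 78, 86]
dequeue(): [92, 59, 55, 78, 86]
enqueue(1): [92, 59, 55, 78, 86, 1]
enqueue(45): [92, 59, 55, 78, 86, 1, 45]
enqueue(95): [92, 59, 55, 78, 86, 1, 45, 95]
enqueue(18): [92, 59, 55, 78, 86, 1, 45, 95, 18]
enqueue(85): [92, 59, 55, 78, 86, 1, 45, 95, 18, 85]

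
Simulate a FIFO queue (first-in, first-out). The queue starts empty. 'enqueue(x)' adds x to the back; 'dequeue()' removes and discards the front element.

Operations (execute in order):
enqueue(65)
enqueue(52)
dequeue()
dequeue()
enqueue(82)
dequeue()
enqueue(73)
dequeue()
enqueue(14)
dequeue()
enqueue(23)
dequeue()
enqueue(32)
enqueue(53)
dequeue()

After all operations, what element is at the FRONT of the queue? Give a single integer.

Answer: 53

Derivation:
enqueue(65): queue = [65]
enqueue(52): queue = [65, 52]
dequeue(): queue = [52]
dequeue(): queue = []
enqueue(82): queue = [82]
dequeue(): queue = []
enqueue(73): queue = [73]
dequeue(): queue = []
enqueue(14): queue = [14]
dequeue(): queue = []
enqueue(23): queue = [23]
dequeue(): queue = []
enqueue(32): queue = [32]
enqueue(53): queue = [32, 53]
dequeue(): queue = [53]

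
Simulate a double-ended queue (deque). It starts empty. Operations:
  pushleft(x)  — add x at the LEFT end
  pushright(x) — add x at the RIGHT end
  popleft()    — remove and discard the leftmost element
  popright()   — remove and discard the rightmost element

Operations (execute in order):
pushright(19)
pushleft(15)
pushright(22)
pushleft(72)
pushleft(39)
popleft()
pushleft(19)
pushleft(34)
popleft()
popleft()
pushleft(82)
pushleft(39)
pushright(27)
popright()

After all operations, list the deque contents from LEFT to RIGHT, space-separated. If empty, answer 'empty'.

Answer: 39 82 72 15 19 22

Derivation:
pushright(19): [19]
pushleft(15): [15, 19]
pushright(22): [15, 19, 22]
pushleft(72): [72, 15, 19, 22]
pushleft(39): [39, 72, 15, 19, 22]
popleft(): [72, 15, 19, 22]
pushleft(19): [19, 72, 15, 19, 22]
pushleft(34): [34, 19, 72, 15, 19, 22]
popleft(): [19, 72, 15, 19, 22]
popleft(): [72, 15, 19, 22]
pushleft(82): [82, 72, 15, 19, 22]
pushleft(39): [39, 82, 72, 15, 19, 22]
pushright(27): [39, 82, 72, 15, 19, 22, 27]
popright(): [39, 82, 72, 15, 19, 22]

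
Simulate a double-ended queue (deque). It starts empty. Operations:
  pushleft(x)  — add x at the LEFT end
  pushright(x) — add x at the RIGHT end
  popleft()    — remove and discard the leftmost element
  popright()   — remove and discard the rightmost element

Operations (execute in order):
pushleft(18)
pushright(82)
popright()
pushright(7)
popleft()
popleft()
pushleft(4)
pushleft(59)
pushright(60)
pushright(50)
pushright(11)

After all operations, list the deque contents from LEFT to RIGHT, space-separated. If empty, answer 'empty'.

pushleft(18): [18]
pushright(82): [18, 82]
popright(): [18]
pushright(7): [18, 7]
popleft(): [7]
popleft(): []
pushleft(4): [4]
pushleft(59): [59, 4]
pushright(60): [59, 4, 60]
pushright(50): [59, 4, 60, 50]
pushright(11): [59, 4, 60, 50, 11]

Answer: 59 4 60 50 11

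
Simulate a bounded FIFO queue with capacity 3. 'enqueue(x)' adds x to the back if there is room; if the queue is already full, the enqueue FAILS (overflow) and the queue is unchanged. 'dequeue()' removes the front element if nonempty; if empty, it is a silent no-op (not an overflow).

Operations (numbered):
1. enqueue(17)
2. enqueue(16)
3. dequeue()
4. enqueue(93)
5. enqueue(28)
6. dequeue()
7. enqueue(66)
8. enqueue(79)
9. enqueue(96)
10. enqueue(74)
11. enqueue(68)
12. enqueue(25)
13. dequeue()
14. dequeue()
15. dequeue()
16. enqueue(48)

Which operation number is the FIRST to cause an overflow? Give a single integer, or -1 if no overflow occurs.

1. enqueue(17): size=1
2. enqueue(16): size=2
3. dequeue(): size=1
4. enqueue(93): size=2
5. enqueue(28): size=3
6. dequeue(): size=2
7. enqueue(66): size=3
8. enqueue(79): size=3=cap → OVERFLOW (fail)
9. enqueue(96): size=3=cap → OVERFLOW (fail)
10. enqueue(74): size=3=cap → OVERFLOW (fail)
11. enqueue(68): size=3=cap → OVERFLOW (fail)
12. enqueue(25): size=3=cap → OVERFLOW (fail)
13. dequeue(): size=2
14. dequeue(): size=1
15. dequeue(): size=0
16. enqueue(48): size=1

Answer: 8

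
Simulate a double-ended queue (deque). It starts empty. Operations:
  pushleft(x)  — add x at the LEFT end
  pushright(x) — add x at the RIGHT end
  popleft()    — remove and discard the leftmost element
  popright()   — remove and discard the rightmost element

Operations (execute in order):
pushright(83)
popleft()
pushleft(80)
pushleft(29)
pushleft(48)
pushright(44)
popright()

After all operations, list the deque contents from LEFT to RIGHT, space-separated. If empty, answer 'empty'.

Answer: 48 29 80

Derivation:
pushright(83): [83]
popleft(): []
pushleft(80): [80]
pushleft(29): [29, 80]
pushleft(48): [48, 29, 80]
pushright(44): [48, 29, 80, 44]
popright(): [48, 29, 80]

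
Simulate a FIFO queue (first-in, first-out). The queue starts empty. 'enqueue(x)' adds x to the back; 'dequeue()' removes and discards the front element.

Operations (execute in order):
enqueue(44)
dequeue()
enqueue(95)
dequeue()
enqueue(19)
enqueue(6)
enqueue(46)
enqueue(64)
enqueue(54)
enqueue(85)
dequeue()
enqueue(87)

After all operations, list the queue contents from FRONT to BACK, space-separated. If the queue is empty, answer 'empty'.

enqueue(44): [44]
dequeue(): []
enqueue(95): [95]
dequeue(): []
enqueue(19): [19]
enqueue(6): [19, 6]
enqueue(46): [19, 6, 46]
enqueue(64): [19, 6, 46, 64]
enqueue(54): [19, 6, 46, 64, 54]
enqueue(85): [19, 6, 46, 64, 54, 85]
dequeue(): [6, 46, 64, 54, 85]
enqueue(87): [6, 46, 64, 54, 85, 87]

Answer: 6 46 64 54 85 87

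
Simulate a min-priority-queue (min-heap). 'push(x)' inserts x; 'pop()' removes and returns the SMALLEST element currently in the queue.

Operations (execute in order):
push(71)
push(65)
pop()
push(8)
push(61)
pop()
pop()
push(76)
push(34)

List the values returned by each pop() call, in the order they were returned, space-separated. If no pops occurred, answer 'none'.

push(71): heap contents = [71]
push(65): heap contents = [65, 71]
pop() → 65: heap contents = [71]
push(8): heap contents = [8, 71]
push(61): heap contents = [8, 61, 71]
pop() → 8: heap contents = [61, 71]
pop() → 61: heap contents = [71]
push(76): heap contents = [71, 76]
push(34): heap contents = [34, 71, 76]

Answer: 65 8 61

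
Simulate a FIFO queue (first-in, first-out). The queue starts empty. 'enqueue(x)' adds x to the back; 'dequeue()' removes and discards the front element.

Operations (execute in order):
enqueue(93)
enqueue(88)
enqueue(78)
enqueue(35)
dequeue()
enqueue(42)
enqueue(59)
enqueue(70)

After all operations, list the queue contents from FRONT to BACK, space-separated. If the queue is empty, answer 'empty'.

Answer: 88 78 35 42 59 70

Derivation:
enqueue(93): [93]
enqueue(88): [93, 88]
enqueue(78): [93, 88, 78]
enqueue(35): [93, 88, 78, 35]
dequeue(): [88, 78, 35]
enqueue(42): [88, 78, 35, 42]
enqueue(59): [88, 78, 35, 42, 59]
enqueue(70): [88, 78, 35, 42, 59, 70]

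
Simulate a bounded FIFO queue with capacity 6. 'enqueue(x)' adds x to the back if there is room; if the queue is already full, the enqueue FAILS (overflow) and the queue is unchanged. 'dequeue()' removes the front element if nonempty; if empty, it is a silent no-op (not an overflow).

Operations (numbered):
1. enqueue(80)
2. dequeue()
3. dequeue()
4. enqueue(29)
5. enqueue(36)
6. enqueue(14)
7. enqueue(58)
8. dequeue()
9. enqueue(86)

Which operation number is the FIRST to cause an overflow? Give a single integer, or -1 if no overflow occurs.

Answer: -1

Derivation:
1. enqueue(80): size=1
2. dequeue(): size=0
3. dequeue(): empty, no-op, size=0
4. enqueue(29): size=1
5. enqueue(36): size=2
6. enqueue(14): size=3
7. enqueue(58): size=4
8. dequeue(): size=3
9. enqueue(86): size=4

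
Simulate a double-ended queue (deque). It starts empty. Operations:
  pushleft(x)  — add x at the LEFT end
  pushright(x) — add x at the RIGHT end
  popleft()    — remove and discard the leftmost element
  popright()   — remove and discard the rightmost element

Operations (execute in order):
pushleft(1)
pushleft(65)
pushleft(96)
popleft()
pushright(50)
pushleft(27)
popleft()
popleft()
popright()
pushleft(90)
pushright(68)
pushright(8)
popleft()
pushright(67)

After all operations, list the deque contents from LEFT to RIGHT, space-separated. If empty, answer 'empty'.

pushleft(1): [1]
pushleft(65): [65, 1]
pushleft(96): [96, 65, 1]
popleft(): [65, 1]
pushright(50): [65, 1, 50]
pushleft(27): [27, 65, 1, 50]
popleft(): [65, 1, 50]
popleft(): [1, 50]
popright(): [1]
pushleft(90): [90, 1]
pushright(68): [90, 1, 68]
pushright(8): [90, 1, 68, 8]
popleft(): [1, 68, 8]
pushright(67): [1, 68, 8, 67]

Answer: 1 68 8 67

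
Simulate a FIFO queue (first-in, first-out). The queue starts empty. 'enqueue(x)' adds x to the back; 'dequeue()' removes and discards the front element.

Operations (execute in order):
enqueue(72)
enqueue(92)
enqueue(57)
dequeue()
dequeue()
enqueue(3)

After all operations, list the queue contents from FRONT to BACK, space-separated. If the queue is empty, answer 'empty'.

enqueue(72): [72]
enqueue(92): [72, 92]
enqueue(57): [72, 92, 57]
dequeue(): [92, 57]
dequeue(): [57]
enqueue(3): [57, 3]

Answer: 57 3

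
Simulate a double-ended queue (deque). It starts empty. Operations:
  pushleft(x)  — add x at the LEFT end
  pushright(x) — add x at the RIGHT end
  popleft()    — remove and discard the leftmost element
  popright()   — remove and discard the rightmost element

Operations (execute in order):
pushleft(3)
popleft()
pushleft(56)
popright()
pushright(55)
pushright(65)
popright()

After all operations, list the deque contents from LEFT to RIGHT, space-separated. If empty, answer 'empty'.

pushleft(3): [3]
popleft(): []
pushleft(56): [56]
popright(): []
pushright(55): [55]
pushright(65): [55, 65]
popright(): [55]

Answer: 55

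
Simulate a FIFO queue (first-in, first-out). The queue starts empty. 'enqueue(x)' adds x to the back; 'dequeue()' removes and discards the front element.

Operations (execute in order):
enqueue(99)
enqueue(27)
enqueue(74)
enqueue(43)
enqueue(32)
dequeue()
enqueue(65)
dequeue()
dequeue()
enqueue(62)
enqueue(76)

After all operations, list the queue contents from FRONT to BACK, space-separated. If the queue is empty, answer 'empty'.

enqueue(99): [99]
enqueue(27): [99, 27]
enqueue(74): [99, 27, 74]
enqueue(43): [99, 27, 74, 43]
enqueue(32): [99, 27, 74, 43, 32]
dequeue(): [27, 74, 43, 32]
enqueue(65): [27, 74, 43, 32, 65]
dequeue(): [74, 43, 32, 65]
dequeue(): [43, 32, 65]
enqueue(62): [43, 32, 65, 62]
enqueue(76): [43, 32, 65, 62, 76]

Answer: 43 32 65 62 76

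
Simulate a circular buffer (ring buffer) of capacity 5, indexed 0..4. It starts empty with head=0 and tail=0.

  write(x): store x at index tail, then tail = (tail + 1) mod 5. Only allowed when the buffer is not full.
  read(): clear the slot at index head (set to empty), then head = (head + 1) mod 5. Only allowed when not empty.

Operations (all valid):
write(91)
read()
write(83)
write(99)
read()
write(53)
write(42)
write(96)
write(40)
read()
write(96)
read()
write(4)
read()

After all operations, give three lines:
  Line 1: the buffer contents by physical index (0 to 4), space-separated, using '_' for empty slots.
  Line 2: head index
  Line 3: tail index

Answer: 96 40 96 4 _
0
4

Derivation:
write(91): buf=[91 _ _ _ _], head=0, tail=1, size=1
read(): buf=[_ _ _ _ _], head=1, tail=1, size=0
write(83): buf=[_ 83 _ _ _], head=1, tail=2, size=1
write(99): buf=[_ 83 99 _ _], head=1, tail=3, size=2
read(): buf=[_ _ 99 _ _], head=2, tail=3, size=1
write(53): buf=[_ _ 99 53 _], head=2, tail=4, size=2
write(42): buf=[_ _ 99 53 42], head=2, tail=0, size=3
write(96): buf=[96 _ 99 53 42], head=2, tail=1, size=4
write(40): buf=[96 40 99 53 42], head=2, tail=2, size=5
read(): buf=[96 40 _ 53 42], head=3, tail=2, size=4
write(96): buf=[96 40 96 53 42], head=3, tail=3, size=5
read(): buf=[96 40 96 _ 42], head=4, tail=3, size=4
write(4): buf=[96 40 96 4 42], head=4, tail=4, size=5
read(): buf=[96 40 96 4 _], head=0, tail=4, size=4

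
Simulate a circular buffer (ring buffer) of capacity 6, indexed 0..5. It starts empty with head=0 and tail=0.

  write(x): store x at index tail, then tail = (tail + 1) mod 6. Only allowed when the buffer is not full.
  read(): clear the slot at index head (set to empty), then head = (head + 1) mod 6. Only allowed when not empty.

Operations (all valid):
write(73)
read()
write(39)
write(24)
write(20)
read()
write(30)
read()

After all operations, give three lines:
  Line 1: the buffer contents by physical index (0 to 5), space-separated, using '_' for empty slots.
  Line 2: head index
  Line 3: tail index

write(73): buf=[73 _ _ _ _ _], head=0, tail=1, size=1
read(): buf=[_ _ _ _ _ _], head=1, tail=1, size=0
write(39): buf=[_ 39 _ _ _ _], head=1, tail=2, size=1
write(24): buf=[_ 39 24 _ _ _], head=1, tail=3, size=2
write(20): buf=[_ 39 24 20 _ _], head=1, tail=4, size=3
read(): buf=[_ _ 24 20 _ _], head=2, tail=4, size=2
write(30): buf=[_ _ 24 20 30 _], head=2, tail=5, size=3
read(): buf=[_ _ _ 20 30 _], head=3, tail=5, size=2

Answer: _ _ _ 20 30 _
3
5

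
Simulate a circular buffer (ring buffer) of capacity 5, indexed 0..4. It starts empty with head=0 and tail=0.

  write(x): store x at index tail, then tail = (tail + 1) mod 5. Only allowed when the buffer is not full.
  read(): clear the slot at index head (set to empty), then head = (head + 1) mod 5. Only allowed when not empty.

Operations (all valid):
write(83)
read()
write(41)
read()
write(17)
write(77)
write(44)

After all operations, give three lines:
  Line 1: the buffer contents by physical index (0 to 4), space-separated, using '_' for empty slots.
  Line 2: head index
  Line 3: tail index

write(83): buf=[83 _ _ _ _], head=0, tail=1, size=1
read(): buf=[_ _ _ _ _], head=1, tail=1, size=0
write(41): buf=[_ 41 _ _ _], head=1, tail=2, size=1
read(): buf=[_ _ _ _ _], head=2, tail=2, size=0
write(17): buf=[_ _ 17 _ _], head=2, tail=3, size=1
write(77): buf=[_ _ 17 77 _], head=2, tail=4, size=2
write(44): buf=[_ _ 17 77 44], head=2, tail=0, size=3

Answer: _ _ 17 77 44
2
0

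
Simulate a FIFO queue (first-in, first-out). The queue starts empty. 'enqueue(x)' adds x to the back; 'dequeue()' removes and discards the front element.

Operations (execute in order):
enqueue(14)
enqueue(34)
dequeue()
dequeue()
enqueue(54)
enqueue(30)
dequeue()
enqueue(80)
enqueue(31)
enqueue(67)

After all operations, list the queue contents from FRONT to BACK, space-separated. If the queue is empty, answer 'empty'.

Answer: 30 80 31 67

Derivation:
enqueue(14): [14]
enqueue(34): [14, 34]
dequeue(): [34]
dequeue(): []
enqueue(54): [54]
enqueue(30): [54, 30]
dequeue(): [30]
enqueue(80): [30, 80]
enqueue(31): [30, 80, 31]
enqueue(67): [30, 80, 31, 67]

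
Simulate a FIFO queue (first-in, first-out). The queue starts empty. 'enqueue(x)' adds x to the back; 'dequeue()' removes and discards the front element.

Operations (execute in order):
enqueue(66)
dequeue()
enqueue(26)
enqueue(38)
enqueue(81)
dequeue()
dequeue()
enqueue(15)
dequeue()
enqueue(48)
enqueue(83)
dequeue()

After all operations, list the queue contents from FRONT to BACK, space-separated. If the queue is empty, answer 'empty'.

Answer: 48 83

Derivation:
enqueue(66): [66]
dequeue(): []
enqueue(26): [26]
enqueue(38): [26, 38]
enqueue(81): [26, 38, 81]
dequeue(): [38, 81]
dequeue(): [81]
enqueue(15): [81, 15]
dequeue(): [15]
enqueue(48): [15, 48]
enqueue(83): [15, 48, 83]
dequeue(): [48, 83]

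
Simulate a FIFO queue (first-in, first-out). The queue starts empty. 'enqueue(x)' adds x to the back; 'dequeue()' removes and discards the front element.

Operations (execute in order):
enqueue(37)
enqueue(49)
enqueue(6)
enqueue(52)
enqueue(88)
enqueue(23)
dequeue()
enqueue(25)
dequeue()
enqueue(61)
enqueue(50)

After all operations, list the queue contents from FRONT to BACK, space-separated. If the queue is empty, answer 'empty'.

enqueue(37): [37]
enqueue(49): [37, 49]
enqueue(6): [37, 49, 6]
enqueue(52): [37, 49, 6, 52]
enqueue(88): [37, 49, 6, 52, 88]
enqueue(23): [37, 49, 6, 52, 88, 23]
dequeue(): [49, 6, 52, 88, 23]
enqueue(25): [49, 6, 52, 88, 23, 25]
dequeue(): [6, 52, 88, 23, 25]
enqueue(61): [6, 52, 88, 23, 25, 61]
enqueue(50): [6, 52, 88, 23, 25, 61, 50]

Answer: 6 52 88 23 25 61 50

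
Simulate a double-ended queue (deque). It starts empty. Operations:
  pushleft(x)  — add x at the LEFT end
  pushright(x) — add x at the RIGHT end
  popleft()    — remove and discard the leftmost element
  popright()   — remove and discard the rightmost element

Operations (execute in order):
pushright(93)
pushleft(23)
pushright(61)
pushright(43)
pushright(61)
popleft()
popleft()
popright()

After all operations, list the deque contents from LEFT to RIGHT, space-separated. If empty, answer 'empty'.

pushright(93): [93]
pushleft(23): [23, 93]
pushright(61): [23, 93, 61]
pushright(43): [23, 93, 61, 43]
pushright(61): [23, 93, 61, 43, 61]
popleft(): [93, 61, 43, 61]
popleft(): [61, 43, 61]
popright(): [61, 43]

Answer: 61 43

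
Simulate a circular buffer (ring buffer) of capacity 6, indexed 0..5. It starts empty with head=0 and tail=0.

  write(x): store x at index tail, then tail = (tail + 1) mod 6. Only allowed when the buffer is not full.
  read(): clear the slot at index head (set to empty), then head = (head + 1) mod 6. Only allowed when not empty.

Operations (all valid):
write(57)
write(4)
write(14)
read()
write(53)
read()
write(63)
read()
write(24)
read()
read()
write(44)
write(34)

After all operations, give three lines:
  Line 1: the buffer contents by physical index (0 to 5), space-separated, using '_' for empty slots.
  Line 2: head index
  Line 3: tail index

write(57): buf=[57 _ _ _ _ _], head=0, tail=1, size=1
write(4): buf=[57 4 _ _ _ _], head=0, tail=2, size=2
write(14): buf=[57 4 14 _ _ _], head=0, tail=3, size=3
read(): buf=[_ 4 14 _ _ _], head=1, tail=3, size=2
write(53): buf=[_ 4 14 53 _ _], head=1, tail=4, size=3
read(): buf=[_ _ 14 53 _ _], head=2, tail=4, size=2
write(63): buf=[_ _ 14 53 63 _], head=2, tail=5, size=3
read(): buf=[_ _ _ 53 63 _], head=3, tail=5, size=2
write(24): buf=[_ _ _ 53 63 24], head=3, tail=0, size=3
read(): buf=[_ _ _ _ 63 24], head=4, tail=0, size=2
read(): buf=[_ _ _ _ _ 24], head=5, tail=0, size=1
write(44): buf=[44 _ _ _ _ 24], head=5, tail=1, size=2
write(34): buf=[44 34 _ _ _ 24], head=5, tail=2, size=3

Answer: 44 34 _ _ _ 24
5
2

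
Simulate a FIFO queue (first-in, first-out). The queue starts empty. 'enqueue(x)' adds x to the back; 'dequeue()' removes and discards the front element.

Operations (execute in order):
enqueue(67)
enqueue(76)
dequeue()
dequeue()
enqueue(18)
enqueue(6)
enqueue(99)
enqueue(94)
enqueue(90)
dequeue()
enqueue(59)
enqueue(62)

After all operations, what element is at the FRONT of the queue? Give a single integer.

Answer: 6

Derivation:
enqueue(67): queue = [67]
enqueue(76): queue = [67, 76]
dequeue(): queue = [76]
dequeue(): queue = []
enqueue(18): queue = [18]
enqueue(6): queue = [18, 6]
enqueue(99): queue = [18, 6, 99]
enqueue(94): queue = [18, 6, 99, 94]
enqueue(90): queue = [18, 6, 99, 94, 90]
dequeue(): queue = [6, 99, 94, 90]
enqueue(59): queue = [6, 99, 94, 90, 59]
enqueue(62): queue = [6, 99, 94, 90, 59, 62]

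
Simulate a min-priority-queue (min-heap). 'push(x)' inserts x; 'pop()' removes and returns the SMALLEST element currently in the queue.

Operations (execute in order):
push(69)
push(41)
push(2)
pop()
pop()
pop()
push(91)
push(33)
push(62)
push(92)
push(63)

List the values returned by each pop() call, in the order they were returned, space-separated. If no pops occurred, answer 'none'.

push(69): heap contents = [69]
push(41): heap contents = [41, 69]
push(2): heap contents = [2, 41, 69]
pop() → 2: heap contents = [41, 69]
pop() → 41: heap contents = [69]
pop() → 69: heap contents = []
push(91): heap contents = [91]
push(33): heap contents = [33, 91]
push(62): heap contents = [33, 62, 91]
push(92): heap contents = [33, 62, 91, 92]
push(63): heap contents = [33, 62, 63, 91, 92]

Answer: 2 41 69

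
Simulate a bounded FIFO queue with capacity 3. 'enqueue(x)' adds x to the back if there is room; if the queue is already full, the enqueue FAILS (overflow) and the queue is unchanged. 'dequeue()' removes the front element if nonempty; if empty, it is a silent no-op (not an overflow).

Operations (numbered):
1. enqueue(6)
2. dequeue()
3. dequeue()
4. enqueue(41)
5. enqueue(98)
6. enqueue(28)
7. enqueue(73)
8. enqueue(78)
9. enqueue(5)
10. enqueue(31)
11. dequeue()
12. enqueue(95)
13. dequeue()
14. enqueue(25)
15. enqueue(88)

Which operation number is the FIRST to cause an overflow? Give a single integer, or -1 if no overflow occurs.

Answer: 7

Derivation:
1. enqueue(6): size=1
2. dequeue(): size=0
3. dequeue(): empty, no-op, size=0
4. enqueue(41): size=1
5. enqueue(98): size=2
6. enqueue(28): size=3
7. enqueue(73): size=3=cap → OVERFLOW (fail)
8. enqueue(78): size=3=cap → OVERFLOW (fail)
9. enqueue(5): size=3=cap → OVERFLOW (fail)
10. enqueue(31): size=3=cap → OVERFLOW (fail)
11. dequeue(): size=2
12. enqueue(95): size=3
13. dequeue(): size=2
14. enqueue(25): size=3
15. enqueue(88): size=3=cap → OVERFLOW (fail)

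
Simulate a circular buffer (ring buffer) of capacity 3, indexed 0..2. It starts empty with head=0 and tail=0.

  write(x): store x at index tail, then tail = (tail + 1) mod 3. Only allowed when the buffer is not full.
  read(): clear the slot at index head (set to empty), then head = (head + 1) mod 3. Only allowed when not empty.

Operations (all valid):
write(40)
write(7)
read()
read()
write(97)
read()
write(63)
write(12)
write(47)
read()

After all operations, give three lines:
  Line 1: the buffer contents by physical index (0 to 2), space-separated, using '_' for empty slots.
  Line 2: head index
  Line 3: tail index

write(40): buf=[40 _ _], head=0, tail=1, size=1
write(7): buf=[40 7 _], head=0, tail=2, size=2
read(): buf=[_ 7 _], head=1, tail=2, size=1
read(): buf=[_ _ _], head=2, tail=2, size=0
write(97): buf=[_ _ 97], head=2, tail=0, size=1
read(): buf=[_ _ _], head=0, tail=0, size=0
write(63): buf=[63 _ _], head=0, tail=1, size=1
write(12): buf=[63 12 _], head=0, tail=2, size=2
write(47): buf=[63 12 47], head=0, tail=0, size=3
read(): buf=[_ 12 47], head=1, tail=0, size=2

Answer: _ 12 47
1
0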